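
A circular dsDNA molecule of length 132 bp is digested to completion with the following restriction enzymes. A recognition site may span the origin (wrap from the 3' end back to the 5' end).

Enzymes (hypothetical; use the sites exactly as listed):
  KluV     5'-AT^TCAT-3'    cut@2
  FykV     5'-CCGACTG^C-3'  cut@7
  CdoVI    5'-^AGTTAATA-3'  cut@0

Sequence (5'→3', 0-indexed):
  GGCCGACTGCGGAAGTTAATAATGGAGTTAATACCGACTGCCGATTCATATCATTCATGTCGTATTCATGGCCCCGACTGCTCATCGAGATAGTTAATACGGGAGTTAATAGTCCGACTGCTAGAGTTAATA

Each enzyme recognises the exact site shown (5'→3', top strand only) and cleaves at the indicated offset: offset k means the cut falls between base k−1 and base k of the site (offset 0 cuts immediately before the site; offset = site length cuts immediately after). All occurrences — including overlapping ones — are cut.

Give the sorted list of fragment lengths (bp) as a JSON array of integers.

[4,4,5,9,11,11,12,12,15,15,17,17]

Per-enzyme occurrences:
  KluV (ATTCAT, off=2): starts [43, 52, 63] → cuts [45, 54, 65]
  FykV (CCGACTGC, off=7): starts [2, 33, 73, 113] → cuts [9, 40, 80, 120]
  CdoVI (AGTTAATA, off=0): starts [13, 25, 91, 103, 124] → cuts [13, 25, 91, 103, 124]

All cut coordinates (distinct, sorted): [9, 13, 25, 40, 45, 54, 65, 80, 91, 103, 120, 124]

Fragment lengths:
  9→13: 4 bp
  13→25: 12 bp
  25→40: 15 bp
  40→45: 5 bp
  45→54: 9 bp
  54→65: 11 bp
  65→80: 15 bp
  80→91: 11 bp
  91→103: 12 bp
  103→120: 17 bp
  120→124: 4 bp
  124→9 (wrap): 132-124+9 = 17 bp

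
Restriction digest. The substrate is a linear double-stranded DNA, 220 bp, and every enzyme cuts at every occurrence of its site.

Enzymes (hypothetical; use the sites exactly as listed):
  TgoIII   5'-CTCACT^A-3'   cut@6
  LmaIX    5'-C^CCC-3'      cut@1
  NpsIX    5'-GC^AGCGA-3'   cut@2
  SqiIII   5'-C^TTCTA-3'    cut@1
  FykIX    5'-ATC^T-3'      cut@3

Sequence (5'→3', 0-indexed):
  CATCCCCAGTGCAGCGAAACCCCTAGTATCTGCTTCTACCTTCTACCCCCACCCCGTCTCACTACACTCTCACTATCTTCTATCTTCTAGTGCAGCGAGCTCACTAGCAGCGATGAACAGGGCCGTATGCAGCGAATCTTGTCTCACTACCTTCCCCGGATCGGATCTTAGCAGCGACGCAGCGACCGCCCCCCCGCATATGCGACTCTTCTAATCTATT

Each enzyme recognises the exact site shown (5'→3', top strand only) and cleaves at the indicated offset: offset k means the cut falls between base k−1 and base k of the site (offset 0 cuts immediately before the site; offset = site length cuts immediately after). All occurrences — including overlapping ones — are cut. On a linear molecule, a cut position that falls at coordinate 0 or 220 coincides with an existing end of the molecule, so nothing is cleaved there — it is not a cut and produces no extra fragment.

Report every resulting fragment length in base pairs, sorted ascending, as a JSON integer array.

[1,1,1,1,3,3,3,4,4,5,5,6,6,7,7,8,8,8,8,8,9,9,10,10,11,11,12,13,16,22]

Site scan:
  TgoIII CTCACTA/6: at [57, 68, 99, 142] ⇒ [63, 74, 105, 148]
  LmaIX CCCC/1: at [3, 19, 45, 46, 51, 153, 188, 189, 190, 191] ⇒ [4, 20, 46, 47, 52, 154, 189, 190, 191, 192]
  NpsIX GCAGCGA/2: at [10, 91, 106, 128, 170, 178] ⇒ [12, 93, 108, 130, 172, 180]
  SqiIII CTTCTA/1: at [32, 39, 76, 83, 207] ⇒ [33, 40, 77, 84, 208]
  FykIX ATCT/3: at [27, 74, 81, 135, 164, 213] ⇒ [30, 77, 84, 138, 167, 216]

Pooled cuts: [4, 12, 20, 30, 33, 40, 46, 47, 52, 63, 74, 77, 84, 93, 105, 108, 130, 138, 148, 154, 167, 172, 180, 189, 190, 191, 192, 208, 216]

Fragments:
  [0,4): 4 bp
  [4,12): 8 bp
  [12,20): 8 bp
  [20,30): 10 bp
  [30,33): 3 bp
  [33,40): 7 bp
  [40,46): 6 bp
  [46,47): 1 bp
  [47,52): 5 bp
  [52,63): 11 bp
  [63,74): 11 bp
  [74,77): 3 bp
  [77,84): 7 bp
  [84,93): 9 bp
  [93,105): 12 bp
  [105,108): 3 bp
  [108,130): 22 bp
  [130,138): 8 bp
  [138,148): 10 bp
  [148,154): 6 bp
  [154,167): 13 bp
  [167,172): 5 bp
  [172,180): 8 bp
  [180,189): 9 bp
  [189,190): 1 bp
  [190,191): 1 bp
  [191,192): 1 bp
  [192,208): 16 bp
  [208,216): 8 bp
  [216,220): 4 bp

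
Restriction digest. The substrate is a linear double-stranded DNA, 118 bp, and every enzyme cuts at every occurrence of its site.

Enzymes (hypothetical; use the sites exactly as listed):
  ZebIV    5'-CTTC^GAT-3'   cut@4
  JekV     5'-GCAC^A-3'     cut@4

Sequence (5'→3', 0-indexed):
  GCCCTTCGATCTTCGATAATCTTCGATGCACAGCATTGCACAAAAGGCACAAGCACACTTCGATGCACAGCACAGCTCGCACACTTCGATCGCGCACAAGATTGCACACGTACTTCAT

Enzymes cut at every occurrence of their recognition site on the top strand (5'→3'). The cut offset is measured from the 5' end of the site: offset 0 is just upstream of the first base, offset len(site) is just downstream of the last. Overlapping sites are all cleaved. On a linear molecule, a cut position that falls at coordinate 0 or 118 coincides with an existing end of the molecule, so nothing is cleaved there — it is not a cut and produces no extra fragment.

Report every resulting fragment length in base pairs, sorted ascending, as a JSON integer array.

[5,5,5,6,7,7,7,7,9,9,10,10,10,10,11]

Per-enzyme occurrences:
  ZebIV CTTCGAT/4: at [3, 10, 20, 57, 83] ⇒ [7, 14, 24, 61, 87]
  JekV GCACA/4: at [27, 37, 46, 52, 64, 69, 78, 93, 103] ⇒ [31, 41, 50, 56, 68, 73, 82, 97, 107]

All cut coordinates (distinct, sorted): [7, 14, 24, 31, 41, 50, 56, 61, 68, 73, 82, 87, 97, 107]

Fragments:
  [0,7): 7 bp
  [7,14): 7 bp
  [14,24): 10 bp
  [24,31): 7 bp
  [31,41): 10 bp
  [41,50): 9 bp
  [50,56): 6 bp
  [56,61): 5 bp
  [61,68): 7 bp
  [68,73): 5 bp
  [73,82): 9 bp
  [82,87): 5 bp
  [87,97): 10 bp
  [97,107): 10 bp
  [107,118): 11 bp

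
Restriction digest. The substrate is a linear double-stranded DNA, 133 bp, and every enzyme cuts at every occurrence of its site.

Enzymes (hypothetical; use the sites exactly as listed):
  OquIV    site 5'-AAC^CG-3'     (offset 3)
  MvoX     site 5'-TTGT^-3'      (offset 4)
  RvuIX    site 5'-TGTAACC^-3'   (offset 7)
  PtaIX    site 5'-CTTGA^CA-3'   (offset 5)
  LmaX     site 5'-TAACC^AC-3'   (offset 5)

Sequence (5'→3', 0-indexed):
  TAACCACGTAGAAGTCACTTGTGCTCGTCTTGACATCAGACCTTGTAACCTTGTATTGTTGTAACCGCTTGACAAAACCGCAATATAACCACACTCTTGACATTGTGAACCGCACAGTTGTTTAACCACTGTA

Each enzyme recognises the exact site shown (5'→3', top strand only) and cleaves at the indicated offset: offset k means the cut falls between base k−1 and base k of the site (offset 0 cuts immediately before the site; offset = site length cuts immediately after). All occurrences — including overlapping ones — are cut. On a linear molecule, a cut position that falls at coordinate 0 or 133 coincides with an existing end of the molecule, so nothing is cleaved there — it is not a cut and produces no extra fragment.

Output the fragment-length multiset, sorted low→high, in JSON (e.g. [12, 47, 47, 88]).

Site scan:
  OquIV (AACCG, off=3): starts [62, 75, 107] → cuts [65, 78, 110]
  MvoX (TTGT, off=4): starts [18, 42, 50, 55, 58, 102, 117] → cuts [22, 46, 54, 59, 62, 106, 121]
  RvuIX (TGTAACC, off=7): starts [43, 59] → cuts [50, 66]
  PtaIX (CTTGACA, off=5): starts [28, 67, 95] → cuts [33, 72, 100]
  LmaX (TAACCAC, off=5): starts [0, 85, 122] → cuts [5, 90, 127]

All cut coordinates (distinct, sorted): [5, 22, 33, 46, 50, 54, 59, 62, 65, 66, 72, 78, 90, 100, 106, 110, 121, 127]

Fragments:
  [0,5): 5 bp
  [5,22): 17 bp
  [22,33): 11 bp
  [33,46): 13 bp
  [46,50): 4 bp
  [50,54): 4 bp
  [54,59): 5 bp
  [59,62): 3 bp
  [62,65): 3 bp
  [65,66): 1 bp
  [66,72): 6 bp
  [72,78): 6 bp
  [78,90): 12 bp
  [90,100): 10 bp
  [100,106): 6 bp
  [106,110): 4 bp
  [110,121): 11 bp
  [121,127): 6 bp
  [127,133): 6 bp

[1,3,3,4,4,4,5,5,6,6,6,6,6,10,11,11,12,13,17]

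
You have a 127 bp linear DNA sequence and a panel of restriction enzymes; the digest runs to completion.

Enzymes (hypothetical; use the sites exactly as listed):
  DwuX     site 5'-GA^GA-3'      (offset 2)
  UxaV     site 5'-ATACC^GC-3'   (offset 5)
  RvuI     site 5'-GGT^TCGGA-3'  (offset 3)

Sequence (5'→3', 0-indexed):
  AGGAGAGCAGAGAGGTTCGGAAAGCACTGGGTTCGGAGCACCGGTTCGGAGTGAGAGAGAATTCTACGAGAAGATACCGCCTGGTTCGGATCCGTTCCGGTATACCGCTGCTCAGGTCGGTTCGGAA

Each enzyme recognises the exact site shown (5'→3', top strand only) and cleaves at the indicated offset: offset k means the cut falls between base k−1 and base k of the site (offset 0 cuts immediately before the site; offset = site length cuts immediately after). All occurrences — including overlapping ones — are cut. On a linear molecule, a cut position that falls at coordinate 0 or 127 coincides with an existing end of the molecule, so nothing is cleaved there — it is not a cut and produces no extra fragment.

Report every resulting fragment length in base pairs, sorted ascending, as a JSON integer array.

Site scan:
  DwuX (GAGA, off=2): starts [2, 9, 52, 54, 56, 67] → cuts [4, 11, 54, 56, 58, 69]
  UxaV (ATACCGC, off=5): starts [73, 101] → cuts [78, 106]
  RvuI (GGTTCGGA, off=3): starts [13, 29, 42, 82, 118] → cuts [16, 32, 45, 85, 121]

Pooled cuts: [4, 11, 16, 32, 45, 54, 56, 58, 69, 78, 85, 106, 121]

Fragments:
  [0,4): 4 bp
  [4,11): 7 bp
  [11,16): 5 bp
  [16,32): 16 bp
  [32,45): 13 bp
  [45,54): 9 bp
  [54,56): 2 bp
  [56,58): 2 bp
  [58,69): 11 bp
  [69,78): 9 bp
  [78,85): 7 bp
  [85,106): 21 bp
  [106,121): 15 bp
  [121,127): 6 bp

[2,2,4,5,6,7,7,9,9,11,13,15,16,21]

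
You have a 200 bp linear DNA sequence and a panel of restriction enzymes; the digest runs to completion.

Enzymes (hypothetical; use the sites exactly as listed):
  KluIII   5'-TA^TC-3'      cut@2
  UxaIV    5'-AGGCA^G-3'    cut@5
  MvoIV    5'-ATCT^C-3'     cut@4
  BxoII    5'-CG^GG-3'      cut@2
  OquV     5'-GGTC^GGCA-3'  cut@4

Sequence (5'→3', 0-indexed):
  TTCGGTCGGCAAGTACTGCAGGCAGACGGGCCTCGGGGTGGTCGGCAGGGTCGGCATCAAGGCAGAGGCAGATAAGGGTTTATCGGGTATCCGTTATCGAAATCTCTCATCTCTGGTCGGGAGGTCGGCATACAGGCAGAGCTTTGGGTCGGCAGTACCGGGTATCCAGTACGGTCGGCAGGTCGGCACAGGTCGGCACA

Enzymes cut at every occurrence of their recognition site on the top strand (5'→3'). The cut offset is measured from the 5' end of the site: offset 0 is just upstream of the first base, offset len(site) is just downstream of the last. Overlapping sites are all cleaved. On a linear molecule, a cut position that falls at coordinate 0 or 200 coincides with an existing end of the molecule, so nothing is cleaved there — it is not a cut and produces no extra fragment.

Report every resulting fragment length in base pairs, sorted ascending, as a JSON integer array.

Per-enzyme occurrences:
  KluIII (TATC, off=2): starts [80, 87, 94, 162] → cuts [82, 89, 96, 164]
  UxaIV (AGGCAG, off=5): starts [19, 59, 65, 133] → cuts [24, 64, 70, 138]
  MvoIV (ATCTC, off=4): starts [101, 108] → cuts [105, 112]
  BxoII (CGGG, off=2): starts [26, 33, 83, 117, 158] → cuts [28, 35, 85, 119, 160]
  OquV (GGTCGGCA, off=4): starts [3, 39, 48, 122, 146, 172, 180, 190] → cuts [7, 43, 52, 126, 150, 176, 184, 194]

Pooled cuts: [7, 24, 28, 35, 43, 52, 64, 70, 82, 85, 89, 96, 105, 112, 119, 126, 138, 150, 160, 164, 176, 184, 194]

Fragment lengths:
  [0,7): 7 bp
  [7,24): 17 bp
  [24,28): 4 bp
  [28,35): 7 bp
  [35,43): 8 bp
  [43,52): 9 bp
  [52,64): 12 bp
  [64,70): 6 bp
  [70,82): 12 bp
  [82,85): 3 bp
  [85,89): 4 bp
  [89,96): 7 bp
  [96,105): 9 bp
  [105,112): 7 bp
  [112,119): 7 bp
  [119,126): 7 bp
  [126,138): 12 bp
  [138,150): 12 bp
  [150,160): 10 bp
  [160,164): 4 bp
  [164,176): 12 bp
  [176,184): 8 bp
  [184,194): 10 bp
  [194,200): 6 bp

[3,4,4,4,6,6,7,7,7,7,7,7,8,8,9,9,10,10,12,12,12,12,12,17]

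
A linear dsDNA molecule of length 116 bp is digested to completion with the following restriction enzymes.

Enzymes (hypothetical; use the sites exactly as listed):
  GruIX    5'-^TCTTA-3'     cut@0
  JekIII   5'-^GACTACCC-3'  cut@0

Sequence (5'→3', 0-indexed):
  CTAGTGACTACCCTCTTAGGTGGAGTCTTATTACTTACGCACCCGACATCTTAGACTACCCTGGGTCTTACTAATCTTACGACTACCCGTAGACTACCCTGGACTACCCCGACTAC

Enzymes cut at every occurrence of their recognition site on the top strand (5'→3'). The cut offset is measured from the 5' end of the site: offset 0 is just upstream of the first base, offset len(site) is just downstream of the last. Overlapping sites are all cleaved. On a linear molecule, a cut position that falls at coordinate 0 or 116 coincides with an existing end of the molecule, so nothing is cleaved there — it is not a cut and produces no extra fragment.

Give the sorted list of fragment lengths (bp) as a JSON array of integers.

Site scan:
  GruIX TCTTA/0: at [13, 25, 48, 65, 74] ⇒ [13, 25, 48, 65, 74]
  JekIII GACTACCC/0: at [5, 53, 80, 91, 101] ⇒ [5, 53, 80, 91, 101]

All cut coordinates (distinct, sorted): [5, 13, 25, 48, 53, 65, 74, 80, 91, 101]

Fragments:
  [0,5): 5 bp
  [5,13): 8 bp
  [13,25): 12 bp
  [25,48): 23 bp
  [48,53): 5 bp
  [53,65): 12 bp
  [65,74): 9 bp
  [74,80): 6 bp
  [80,91): 11 bp
  [91,101): 10 bp
  [101,116): 15 bp

[5,5,6,8,9,10,11,12,12,15,23]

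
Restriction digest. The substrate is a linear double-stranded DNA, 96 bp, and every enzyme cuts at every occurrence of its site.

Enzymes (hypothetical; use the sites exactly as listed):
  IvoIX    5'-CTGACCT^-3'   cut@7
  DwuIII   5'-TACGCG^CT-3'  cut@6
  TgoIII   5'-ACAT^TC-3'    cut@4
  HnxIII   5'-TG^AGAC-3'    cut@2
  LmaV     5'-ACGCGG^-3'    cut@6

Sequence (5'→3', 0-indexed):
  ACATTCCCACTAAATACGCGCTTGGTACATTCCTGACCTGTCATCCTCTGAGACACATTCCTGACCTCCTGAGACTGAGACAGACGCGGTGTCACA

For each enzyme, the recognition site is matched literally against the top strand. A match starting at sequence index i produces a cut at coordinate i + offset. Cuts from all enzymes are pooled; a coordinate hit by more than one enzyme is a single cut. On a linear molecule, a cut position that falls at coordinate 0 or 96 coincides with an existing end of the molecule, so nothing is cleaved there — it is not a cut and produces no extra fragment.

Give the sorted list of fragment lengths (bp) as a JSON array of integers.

Per-enzyme occurrences:
  IvoIX (CTGACCT, off=7): starts [32, 60] → cuts [39, 67]
  DwuIII (TACGCGCT, off=6): starts [14] → cuts [20]
  TgoIII (ACATTC, off=4): starts [0, 26, 54] → cuts [4, 30, 58]
  HnxIII (TGAGAC, off=2): starts [48, 69, 75] → cuts [50, 71, 77]
  LmaV (ACGCGG, off=6): starts [83] → cuts [89]

All cut coordinates (distinct, sorted): [4, 20, 30, 39, 50, 58, 67, 71, 77, 89]

Fragments:
  [0,4): 4 bp
  [4,20): 16 bp
  [20,30): 10 bp
  [30,39): 9 bp
  [39,50): 11 bp
  [50,58): 8 bp
  [58,67): 9 bp
  [67,71): 4 bp
  [71,77): 6 bp
  [77,89): 12 bp
  [89,96): 7 bp

[4,4,6,7,8,9,9,10,11,12,16]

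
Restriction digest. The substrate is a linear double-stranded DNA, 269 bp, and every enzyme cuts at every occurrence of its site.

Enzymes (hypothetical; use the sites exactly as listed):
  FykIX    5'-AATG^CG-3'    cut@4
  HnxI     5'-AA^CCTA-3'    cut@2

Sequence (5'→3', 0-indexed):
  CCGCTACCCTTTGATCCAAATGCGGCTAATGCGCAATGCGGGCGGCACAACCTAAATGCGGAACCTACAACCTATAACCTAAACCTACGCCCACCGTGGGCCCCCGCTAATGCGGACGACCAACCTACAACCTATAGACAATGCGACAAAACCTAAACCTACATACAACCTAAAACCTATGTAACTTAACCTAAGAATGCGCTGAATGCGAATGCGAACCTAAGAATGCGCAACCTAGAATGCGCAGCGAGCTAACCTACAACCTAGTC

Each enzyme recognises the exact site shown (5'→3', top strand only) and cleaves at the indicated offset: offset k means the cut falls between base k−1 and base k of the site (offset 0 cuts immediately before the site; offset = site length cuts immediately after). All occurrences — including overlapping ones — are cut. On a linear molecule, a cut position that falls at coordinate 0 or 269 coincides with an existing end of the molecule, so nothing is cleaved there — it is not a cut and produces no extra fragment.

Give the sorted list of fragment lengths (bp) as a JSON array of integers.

Scan for sites:
  FykIX AATGCG/4: at [18, 27, 34, 54, 108, 139, 195, 204, 210, 224, 238] ⇒ [22, 31, 38, 58, 112, 143, 199, 208, 214, 228, 242]
  HnxI AACCTA/2: at [48, 61, 68, 75, 81, 121, 128, 149, 155, 166, 173, 187, 216, 231, 253, 260] ⇒ [50, 63, 70, 77, 83, 123, 130, 151, 157, 168, 175, 189, 218, 233, 255, 262]

Pooled cuts: [22, 31, 38, 50, 58, 63, 70, 77, 83, 112, 123, 130, 143, 151, 157, 168, 175, 189, 199, 208, 214, 218, 228, 233, 242, 255, 262]

Fragments:
  [0,22): 22 bp
  [22,31): 9 bp
  [31,38): 7 bp
  [38,50): 12 bp
  [50,58): 8 bp
  [58,63): 5 bp
  [63,70): 7 bp
  [70,77): 7 bp
  [77,83): 6 bp
  [83,112): 29 bp
  [112,123): 11 bp
  [123,130): 7 bp
  [130,143): 13 bp
  [143,151): 8 bp
  [151,157): 6 bp
  [157,168): 11 bp
  [168,175): 7 bp
  [175,189): 14 bp
  [189,199): 10 bp
  [199,208): 9 bp
  [208,214): 6 bp
  [214,218): 4 bp
  [218,228): 10 bp
  [228,233): 5 bp
  [233,242): 9 bp
  [242,255): 13 bp
  [255,262): 7 bp
  [262,269): 7 bp

[4,5,5,6,6,6,7,7,7,7,7,7,7,8,8,9,9,9,10,10,11,11,12,13,13,14,22,29]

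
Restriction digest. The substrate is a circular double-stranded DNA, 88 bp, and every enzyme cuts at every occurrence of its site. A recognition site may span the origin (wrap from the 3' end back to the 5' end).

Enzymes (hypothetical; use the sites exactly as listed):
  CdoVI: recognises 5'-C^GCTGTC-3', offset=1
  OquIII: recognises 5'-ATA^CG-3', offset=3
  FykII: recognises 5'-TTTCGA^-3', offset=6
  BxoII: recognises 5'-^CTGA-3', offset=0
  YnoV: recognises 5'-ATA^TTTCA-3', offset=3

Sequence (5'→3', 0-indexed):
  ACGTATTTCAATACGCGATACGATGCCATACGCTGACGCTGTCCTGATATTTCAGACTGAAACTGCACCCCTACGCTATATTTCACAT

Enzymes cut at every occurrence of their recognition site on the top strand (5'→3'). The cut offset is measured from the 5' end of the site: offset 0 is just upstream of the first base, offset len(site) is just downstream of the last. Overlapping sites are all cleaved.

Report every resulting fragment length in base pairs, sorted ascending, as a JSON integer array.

Site scan:
  CdoVI CGCTGTC/1: at [36] ⇒ [37]
  OquIII ATACG/3: at [10, 17, 27, 86] ⇒ [1, 13, 20, 30]
  FykII (TTTCGA, off=6): no sites
  BxoII CTGA/0: at [32, 43, 56] ⇒ [32, 43, 56]
  YnoV ATATTTCA/3: at [46, 77] ⇒ [49, 80]

All cut coordinates (distinct, sorted): [1, 13, 20, 30, 32, 37, 43, 49, 56, 80]

Fragments:
  1→13: 12 bp
  13→20: 7 bp
  20→30: 10 bp
  30→32: 2 bp
  32→37: 5 bp
  37→43: 6 bp
  43→49: 6 bp
  49→56: 7 bp
  56→80: 24 bp
  80→1 (wrap): 88-80+1 = 9 bp

[2,5,6,6,7,7,9,10,12,24]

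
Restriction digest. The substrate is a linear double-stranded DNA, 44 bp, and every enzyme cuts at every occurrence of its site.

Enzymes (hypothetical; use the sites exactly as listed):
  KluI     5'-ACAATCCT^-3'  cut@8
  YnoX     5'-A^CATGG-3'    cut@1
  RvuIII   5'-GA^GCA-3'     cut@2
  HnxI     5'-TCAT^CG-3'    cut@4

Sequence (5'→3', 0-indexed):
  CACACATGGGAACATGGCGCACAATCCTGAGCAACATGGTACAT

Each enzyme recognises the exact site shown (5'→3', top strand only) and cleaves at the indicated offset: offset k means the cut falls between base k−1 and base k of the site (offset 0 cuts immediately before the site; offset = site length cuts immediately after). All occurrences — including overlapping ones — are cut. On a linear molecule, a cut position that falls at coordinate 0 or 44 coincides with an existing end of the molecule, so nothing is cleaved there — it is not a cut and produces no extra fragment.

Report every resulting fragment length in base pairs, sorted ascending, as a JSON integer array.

[2,4,4,8,10,16]

Scan for sites:
  KluI (ACAATCCT, off=8): starts [20] → cuts [28]
  YnoX (ACATGG, off=1): starts [3, 11, 33] → cuts [4, 12, 34]
  RvuIII (GAGCA, off=2): starts [28] → cuts [30]
  HnxI (TCATCG, off=4): no sites

All cut coordinates (distinct, sorted): [4, 12, 28, 30, 34]

Fragments:
  [0,4): 4 bp
  [4,12): 8 bp
  [12,28): 16 bp
  [28,30): 2 bp
  [30,34): 4 bp
  [34,44): 10 bp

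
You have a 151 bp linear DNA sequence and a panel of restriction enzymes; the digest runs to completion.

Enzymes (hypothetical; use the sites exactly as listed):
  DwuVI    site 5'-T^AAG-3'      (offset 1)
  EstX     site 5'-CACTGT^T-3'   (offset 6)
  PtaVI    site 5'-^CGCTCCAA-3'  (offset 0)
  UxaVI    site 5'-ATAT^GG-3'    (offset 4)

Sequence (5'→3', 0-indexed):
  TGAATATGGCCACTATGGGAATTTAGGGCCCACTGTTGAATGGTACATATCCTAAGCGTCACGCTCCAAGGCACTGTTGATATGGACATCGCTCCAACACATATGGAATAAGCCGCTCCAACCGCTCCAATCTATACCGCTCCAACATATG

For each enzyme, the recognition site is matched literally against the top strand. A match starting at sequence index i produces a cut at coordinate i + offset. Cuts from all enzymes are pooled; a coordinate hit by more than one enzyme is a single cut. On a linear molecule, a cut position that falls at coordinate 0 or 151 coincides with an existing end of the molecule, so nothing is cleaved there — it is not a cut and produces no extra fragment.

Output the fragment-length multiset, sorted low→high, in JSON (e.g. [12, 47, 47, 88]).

[4,5,6,6,7,8,9,14,15,15,16,17,29]

Scan for sites:
  DwuVI TAAG/1: at [52, 108] ⇒ [53, 109]
  EstX CACTGTT/6: at [30, 71] ⇒ [36, 77]
  PtaVI CGCTCCAA/0: at [61, 89, 113, 122, 137] ⇒ [61, 89, 113, 122, 137]
  UxaVI ATATGG/4: at [3, 79, 100] ⇒ [7, 83, 104]

Pooled cuts: [7, 36, 53, 61, 77, 83, 89, 104, 109, 113, 122, 137]

Fragments:
  [0,7): 7 bp
  [7,36): 29 bp
  [36,53): 17 bp
  [53,61): 8 bp
  [61,77): 16 bp
  [77,83): 6 bp
  [83,89): 6 bp
  [89,104): 15 bp
  [104,109): 5 bp
  [109,113): 4 bp
  [113,122): 9 bp
  [122,137): 15 bp
  [137,151): 14 bp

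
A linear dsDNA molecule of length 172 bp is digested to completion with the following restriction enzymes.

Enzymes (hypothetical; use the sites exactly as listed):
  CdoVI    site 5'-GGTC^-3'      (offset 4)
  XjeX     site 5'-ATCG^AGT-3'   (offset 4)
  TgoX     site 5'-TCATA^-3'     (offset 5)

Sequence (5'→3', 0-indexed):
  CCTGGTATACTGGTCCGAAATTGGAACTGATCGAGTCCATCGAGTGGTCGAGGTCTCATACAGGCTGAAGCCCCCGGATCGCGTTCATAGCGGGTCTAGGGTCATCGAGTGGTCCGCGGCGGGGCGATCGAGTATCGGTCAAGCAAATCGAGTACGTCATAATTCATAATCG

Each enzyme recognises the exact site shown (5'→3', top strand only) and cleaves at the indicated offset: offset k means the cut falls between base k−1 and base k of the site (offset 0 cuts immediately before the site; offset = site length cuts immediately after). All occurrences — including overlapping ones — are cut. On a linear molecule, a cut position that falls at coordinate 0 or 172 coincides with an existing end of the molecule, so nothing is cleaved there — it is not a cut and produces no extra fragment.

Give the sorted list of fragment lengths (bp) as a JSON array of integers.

Scan for sites:
  CdoVI GGTC/4: at [11, 45, 51, 92, 99, 110, 136] ⇒ [15, 49, 55, 96, 103, 114, 140]
  XjeX ATCGAGT/4: at [29, 38, 103, 126, 146] ⇒ [33, 42, 107, 130, 150]
  TgoX TCATA/5: at [55, 84, 156, 163] ⇒ [60, 89, 161, 168]

All cut coordinates (distinct, sorted): [15, 33, 42, 49, 55, 60, 89, 96, 103, 107, 114, 130, 140, 150, 161, 168]

Fragments:
  [0,15): 15 bp
  [15,33): 18 bp
  [33,42): 9 bp
  [42,49): 7 bp
  [49,55): 6 bp
  [55,60): 5 bp
  [60,89): 29 bp
  [89,96): 7 bp
  [96,103): 7 bp
  [103,107): 4 bp
  [107,114): 7 bp
  [114,130): 16 bp
  [130,140): 10 bp
  [140,150): 10 bp
  [150,161): 11 bp
  [161,168): 7 bp
  [168,172): 4 bp

[4,4,5,6,7,7,7,7,7,9,10,10,11,15,16,18,29]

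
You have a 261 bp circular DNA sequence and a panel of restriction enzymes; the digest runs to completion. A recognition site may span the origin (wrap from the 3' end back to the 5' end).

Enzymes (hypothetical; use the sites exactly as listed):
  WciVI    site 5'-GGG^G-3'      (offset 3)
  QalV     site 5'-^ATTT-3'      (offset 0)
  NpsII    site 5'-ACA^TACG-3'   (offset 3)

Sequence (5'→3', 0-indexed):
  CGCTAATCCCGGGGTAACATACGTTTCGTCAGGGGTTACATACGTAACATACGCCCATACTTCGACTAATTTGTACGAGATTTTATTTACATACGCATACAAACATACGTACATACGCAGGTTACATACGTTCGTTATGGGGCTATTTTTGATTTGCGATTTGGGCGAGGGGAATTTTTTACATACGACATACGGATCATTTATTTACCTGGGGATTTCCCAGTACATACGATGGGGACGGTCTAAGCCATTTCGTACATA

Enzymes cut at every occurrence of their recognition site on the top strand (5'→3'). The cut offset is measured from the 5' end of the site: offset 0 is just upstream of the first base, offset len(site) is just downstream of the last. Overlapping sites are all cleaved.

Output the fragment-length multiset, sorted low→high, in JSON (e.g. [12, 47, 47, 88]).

Site scan:
  WciVI (GGGG, off=3): starts [10, 31, 138, 168, 210, 233] → cuts [13, 34, 141, 171, 213, 236]
  QalV (ATTT, off=0): starts [68, 79, 84, 144, 151, 158, 173, 198, 202, 214, 249] → cuts [68, 79, 84, 144, 151, 158, 173, 198, 202, 214, 249]
  NpsII (ACATACG, off=3): starts [16, 37, 46, 88, 102, 110, 123, 180, 187, 224, 256] → cuts [19, 40, 49, 91, 105, 113, 126, 183, 190, 227, 259]

All cut coordinates (distinct, sorted): [13, 19, 34, 40, 49, 68, 79, 84, 91, 105, 113, 126, 141, 144, 151, 158, 171, 173, 183, 190, 198, 202, 213, 214, 227, 236, 249, 259]

Fragment lengths:
  13→19: 6 bp
  19→34: 15 bp
  34→40: 6 bp
  40→49: 9 bp
  49→68: 19 bp
  68→79: 11 bp
  79→84: 5 bp
  84→91: 7 bp
  91→105: 14 bp
  105→113: 8 bp
  113→126: 13 bp
  126→141: 15 bp
  141→144: 3 bp
  144→151: 7 bp
  151→158: 7 bp
  158→171: 13 bp
  171→173: 2 bp
  173→183: 10 bp
  183→190: 7 bp
  190→198: 8 bp
  198→202: 4 bp
  202→213: 11 bp
  213→214: 1 bp
  214→227: 13 bp
  227→236: 9 bp
  236→249: 13 bp
  249→259: 10 bp
  259→13 (wrap): 261-259+13 = 15 bp

[1,2,3,4,5,6,6,7,7,7,7,8,8,9,9,10,10,11,11,13,13,13,13,14,15,15,15,19]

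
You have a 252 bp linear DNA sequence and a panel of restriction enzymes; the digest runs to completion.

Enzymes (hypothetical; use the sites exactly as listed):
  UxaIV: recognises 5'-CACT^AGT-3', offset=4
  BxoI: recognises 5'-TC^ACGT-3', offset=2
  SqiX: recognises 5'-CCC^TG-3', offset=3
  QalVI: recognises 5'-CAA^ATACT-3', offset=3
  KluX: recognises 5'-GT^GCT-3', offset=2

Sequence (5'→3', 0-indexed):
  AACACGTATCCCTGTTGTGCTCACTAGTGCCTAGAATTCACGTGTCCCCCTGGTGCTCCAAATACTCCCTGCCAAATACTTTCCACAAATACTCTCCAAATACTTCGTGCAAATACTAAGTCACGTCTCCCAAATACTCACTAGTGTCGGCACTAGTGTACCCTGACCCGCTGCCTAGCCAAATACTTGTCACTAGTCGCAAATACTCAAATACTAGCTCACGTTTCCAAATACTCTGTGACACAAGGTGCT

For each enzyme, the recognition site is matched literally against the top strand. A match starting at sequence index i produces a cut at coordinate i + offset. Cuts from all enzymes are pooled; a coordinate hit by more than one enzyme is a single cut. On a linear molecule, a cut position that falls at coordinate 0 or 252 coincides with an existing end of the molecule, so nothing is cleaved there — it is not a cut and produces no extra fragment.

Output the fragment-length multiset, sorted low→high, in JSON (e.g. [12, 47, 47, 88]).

Site scan:
  UxaIV (CACTAGT, off=4): starts [21, 138, 150, 190] → cuts [25, 142, 154, 194]
  BxoI (TCACGT, off=2): starts [37, 120, 218] → cuts [39, 122, 220]
  SqiX (CCCTG, off=3): starts [9, 47, 66, 160] → cuts [12, 50, 69, 163]
  QalVI (CAAATACT, off=3): starts [58, 72, 85, 96, 109, 130, 179, 199, 207, 227] → cuts [61, 75, 88, 99, 112, 133, 182, 202, 210, 230]
  KluX (GTGCT, off=2): starts [16, 52, 247] → cuts [18, 54, 249]

Pooled cuts: [12, 18, 25, 39, 50, 54, 61, 69, 75, 88, 99, 112, 122, 133, 142, 154, 163, 182, 194, 202, 210, 220, 230, 249]

Fragments:
  [0,12): 12 bp
  [12,18): 6 bp
  [18,25): 7 bp
  [25,39): 14 bp
  [39,50): 11 bp
  [50,54): 4 bp
  [54,61): 7 bp
  [61,69): 8 bp
  [69,75): 6 bp
  [75,88): 13 bp
  [88,99): 11 bp
  [99,112): 13 bp
  [112,122): 10 bp
  [122,133): 11 bp
  [133,142): 9 bp
  [142,154): 12 bp
  [154,163): 9 bp
  [163,182): 19 bp
  [182,194): 12 bp
  [194,202): 8 bp
  [202,210): 8 bp
  [210,220): 10 bp
  [220,230): 10 bp
  [230,249): 19 bp
  [249,252): 3 bp

[3,4,6,6,7,7,8,8,8,9,9,10,10,10,11,11,11,12,12,12,13,13,14,19,19]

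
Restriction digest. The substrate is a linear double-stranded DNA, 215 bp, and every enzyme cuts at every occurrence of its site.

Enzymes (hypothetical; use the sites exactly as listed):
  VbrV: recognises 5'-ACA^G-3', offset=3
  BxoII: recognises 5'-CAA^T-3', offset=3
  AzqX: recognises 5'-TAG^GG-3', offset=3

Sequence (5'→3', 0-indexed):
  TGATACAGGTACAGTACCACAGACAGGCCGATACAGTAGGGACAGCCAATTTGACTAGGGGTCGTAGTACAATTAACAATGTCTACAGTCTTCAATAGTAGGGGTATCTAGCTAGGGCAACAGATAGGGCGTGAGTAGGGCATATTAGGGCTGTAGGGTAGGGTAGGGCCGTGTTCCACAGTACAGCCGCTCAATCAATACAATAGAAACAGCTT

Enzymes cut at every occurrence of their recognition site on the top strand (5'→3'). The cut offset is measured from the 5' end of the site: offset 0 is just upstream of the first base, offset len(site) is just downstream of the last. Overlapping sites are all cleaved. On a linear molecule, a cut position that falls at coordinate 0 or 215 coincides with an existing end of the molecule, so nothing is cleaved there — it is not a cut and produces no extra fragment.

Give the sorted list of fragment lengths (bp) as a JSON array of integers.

Site scan:
  VbrV (ACAG, off=3): starts [4, 10, 18, 22, 32, 41, 84, 119, 177, 182, 208] → cuts [7, 13, 21, 25, 35, 44, 87, 122, 180, 185, 211]
  BxoII (CAAT, off=3): starts [46, 69, 76, 92, 191, 195, 200] → cuts [49, 72, 79, 95, 194, 198, 203]
  AzqX (TAGGG, off=3): starts [36, 55, 98, 112, 124, 135, 145, 153, 158, 163] → cuts [39, 58, 101, 115, 127, 138, 148, 156, 161, 166]

Pooled cuts: [7, 13, 21, 25, 35, 39, 44, 49, 58, 72, 79, 87, 95, 101, 115, 122, 127, 138, 148, 156, 161, 166, 180, 185, 194, 198, 203, 211]

Fragment lengths:
  [0,7): 7 bp
  [7,13): 6 bp
  [13,21): 8 bp
  [21,25): 4 bp
  [25,35): 10 bp
  [35,39): 4 bp
  [39,44): 5 bp
  [44,49): 5 bp
  [49,58): 9 bp
  [58,72): 14 bp
  [72,79): 7 bp
  [79,87): 8 bp
  [87,95): 8 bp
  [95,101): 6 bp
  [101,115): 14 bp
  [115,122): 7 bp
  [122,127): 5 bp
  [127,138): 11 bp
  [138,148): 10 bp
  [148,156): 8 bp
  [156,161): 5 bp
  [161,166): 5 bp
  [166,180): 14 bp
  [180,185): 5 bp
  [185,194): 9 bp
  [194,198): 4 bp
  [198,203): 5 bp
  [203,211): 8 bp
  [211,215): 4 bp

[4,4,4,4,5,5,5,5,5,5,5,6,6,7,7,7,8,8,8,8,8,9,9,10,10,11,14,14,14]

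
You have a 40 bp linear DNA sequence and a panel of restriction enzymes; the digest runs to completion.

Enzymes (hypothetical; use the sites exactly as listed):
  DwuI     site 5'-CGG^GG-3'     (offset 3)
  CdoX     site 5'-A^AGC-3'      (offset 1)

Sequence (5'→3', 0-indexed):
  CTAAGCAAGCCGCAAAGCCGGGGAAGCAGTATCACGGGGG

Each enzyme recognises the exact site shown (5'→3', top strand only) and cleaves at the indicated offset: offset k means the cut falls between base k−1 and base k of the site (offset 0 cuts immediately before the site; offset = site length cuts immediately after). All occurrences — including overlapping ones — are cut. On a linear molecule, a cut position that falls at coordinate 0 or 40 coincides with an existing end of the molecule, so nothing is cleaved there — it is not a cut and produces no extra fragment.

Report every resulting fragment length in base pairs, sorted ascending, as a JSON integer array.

[3,3,3,4,6,8,13]

Site scan:
  DwuI (CGGGG, off=3): starts [18, 34] → cuts [21, 37]
  CdoX (AAGC, off=1): starts [2, 6, 14, 23] → cuts [3, 7, 15, 24]

All cut coordinates (distinct, sorted): [3, 7, 15, 21, 24, 37]

Fragments:
  [0,3): 3 bp
  [3,7): 4 bp
  [7,15): 8 bp
  [15,21): 6 bp
  [21,24): 3 bp
  [24,37): 13 bp
  [37,40): 3 bp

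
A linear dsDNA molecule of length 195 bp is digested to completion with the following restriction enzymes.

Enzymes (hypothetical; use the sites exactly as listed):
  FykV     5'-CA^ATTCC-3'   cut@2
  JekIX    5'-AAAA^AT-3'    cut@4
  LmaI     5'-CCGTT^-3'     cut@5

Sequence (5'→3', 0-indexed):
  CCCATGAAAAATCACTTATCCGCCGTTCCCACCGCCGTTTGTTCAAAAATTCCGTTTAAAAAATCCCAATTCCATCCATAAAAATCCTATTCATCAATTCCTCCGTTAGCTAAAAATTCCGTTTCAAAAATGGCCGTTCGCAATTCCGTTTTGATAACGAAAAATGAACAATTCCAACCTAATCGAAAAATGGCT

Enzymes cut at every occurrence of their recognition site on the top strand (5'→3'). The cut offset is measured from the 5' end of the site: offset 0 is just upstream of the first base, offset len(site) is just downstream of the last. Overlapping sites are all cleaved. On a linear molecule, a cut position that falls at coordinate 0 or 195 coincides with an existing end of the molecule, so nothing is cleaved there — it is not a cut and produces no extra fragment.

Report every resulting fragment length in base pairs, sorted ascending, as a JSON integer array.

[4,6,6,6,6,7,8,8,8,8,9,9,10,11,12,13,13,15,17,19]

Scan for sites:
  FykV CAATTCC/2: at [66, 94, 140, 168] ⇒ [68, 96, 142, 170]
  JekIX AAAAAT/4: at [6, 44, 58, 79, 111, 125, 159, 185] ⇒ [10, 48, 62, 83, 115, 129, 163, 189]
  LmaI CCGTT/5: at [22, 34, 51, 102, 118, 133, 145] ⇒ [27, 39, 56, 107, 123, 138, 150]

Pooled cuts: [10, 27, 39, 48, 56, 62, 68, 83, 96, 107, 115, 123, 129, 138, 142, 150, 163, 170, 189]

Fragment lengths:
  [0,10): 10 bp
  [10,27): 17 bp
  [27,39): 12 bp
  [39,48): 9 bp
  [48,56): 8 bp
  [56,62): 6 bp
  [62,68): 6 bp
  [68,83): 15 bp
  [83,96): 13 bp
  [96,107): 11 bp
  [107,115): 8 bp
  [115,123): 8 bp
  [123,129): 6 bp
  [129,138): 9 bp
  [138,142): 4 bp
  [142,150): 8 bp
  [150,163): 13 bp
  [163,170): 7 bp
  [170,189): 19 bp
  [189,195): 6 bp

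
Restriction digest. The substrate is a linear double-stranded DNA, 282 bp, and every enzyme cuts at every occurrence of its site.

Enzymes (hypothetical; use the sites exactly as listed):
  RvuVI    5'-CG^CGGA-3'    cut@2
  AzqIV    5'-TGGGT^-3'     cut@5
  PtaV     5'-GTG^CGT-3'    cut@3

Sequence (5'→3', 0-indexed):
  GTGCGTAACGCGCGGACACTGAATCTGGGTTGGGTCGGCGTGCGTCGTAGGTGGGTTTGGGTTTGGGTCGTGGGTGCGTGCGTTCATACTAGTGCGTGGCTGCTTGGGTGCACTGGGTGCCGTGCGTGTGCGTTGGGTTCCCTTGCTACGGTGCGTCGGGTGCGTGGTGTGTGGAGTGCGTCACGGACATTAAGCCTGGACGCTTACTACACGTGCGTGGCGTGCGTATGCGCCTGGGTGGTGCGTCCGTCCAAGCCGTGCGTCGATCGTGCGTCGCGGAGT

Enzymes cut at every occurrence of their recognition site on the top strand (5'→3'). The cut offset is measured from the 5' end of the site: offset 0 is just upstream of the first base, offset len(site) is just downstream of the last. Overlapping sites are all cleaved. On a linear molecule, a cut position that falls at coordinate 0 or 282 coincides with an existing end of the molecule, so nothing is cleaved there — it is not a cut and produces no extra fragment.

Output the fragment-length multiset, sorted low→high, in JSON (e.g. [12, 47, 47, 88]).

[1,3,4,4,5,5,6,6,6,6,6,7,7,8,9,9,9,9,11,14,14,15,15,15,16,17,18,37]

Site scan:
  RvuVI CGCGGA/2: at [10, 274] ⇒ [12, 276]
  AzqIV TGGGT/5: at [25, 30, 51, 57, 63, 70, 104, 113, 133, 234] ⇒ [30, 35, 56, 62, 68, 75, 109, 118, 138, 239]
  PtaV GTGCGT/3: at [0, 39, 73, 77, 91, 121, 127, 150, 159, 175, 212, 221, 240, 257, 268] ⇒ [3, 42, 76, 80, 94, 124, 130, 153, 162, 178, 215, 224, 243, 260, 271]

Pooled cuts: [3, 12, 30, 35, 42, 56, 62, 68, 75, 76, 80, 94, 109, 118, 124, 130, 138, 153, 162, 178, 215, 224, 239, 243, 260, 271, 276]

Fragment lengths:
  [0,3): 3 bp
  [3,12): 9 bp
  [12,30): 18 bp
  [30,35): 5 bp
  [35,42): 7 bp
  [42,56): 14 bp
  [56,62): 6 bp
  [62,68): 6 bp
  [68,75): 7 bp
  [75,76): 1 bp
  [76,80): 4 bp
  [80,94): 14 bp
  [94,109): 15 bp
  [109,118): 9 bp
  [118,124): 6 bp
  [124,130): 6 bp
  [130,138): 8 bp
  [138,153): 15 bp
  [153,162): 9 bp
  [162,178): 16 bp
  [178,215): 37 bp
  [215,224): 9 bp
  [224,239): 15 bp
  [239,243): 4 bp
  [243,260): 17 bp
  [260,271): 11 bp
  [271,276): 5 bp
  [276,282): 6 bp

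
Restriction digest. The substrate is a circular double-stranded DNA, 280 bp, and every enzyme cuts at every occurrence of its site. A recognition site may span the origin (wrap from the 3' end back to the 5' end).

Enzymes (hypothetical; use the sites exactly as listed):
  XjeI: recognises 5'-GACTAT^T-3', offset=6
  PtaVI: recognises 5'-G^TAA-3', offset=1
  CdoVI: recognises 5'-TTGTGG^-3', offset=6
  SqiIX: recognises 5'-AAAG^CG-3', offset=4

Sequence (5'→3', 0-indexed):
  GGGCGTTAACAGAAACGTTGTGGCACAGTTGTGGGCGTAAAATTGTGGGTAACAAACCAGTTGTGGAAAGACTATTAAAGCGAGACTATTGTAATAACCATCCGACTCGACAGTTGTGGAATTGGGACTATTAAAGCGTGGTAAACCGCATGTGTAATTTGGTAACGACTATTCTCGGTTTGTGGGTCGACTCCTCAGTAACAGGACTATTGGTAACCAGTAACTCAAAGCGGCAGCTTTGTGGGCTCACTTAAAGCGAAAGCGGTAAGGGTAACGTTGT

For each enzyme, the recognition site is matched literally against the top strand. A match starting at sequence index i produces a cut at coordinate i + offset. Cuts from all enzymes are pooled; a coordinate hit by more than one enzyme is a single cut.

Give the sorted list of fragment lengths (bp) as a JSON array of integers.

[1,2,3,3,3,5,5,5,6,6,7,8,9,9,10,10,11,11,11,12,12,12,13,13,13,14,17,21,28]

Site scan:
  XjeI (GACTATT, off=6): starts [69, 83, 125, 166, 204] → cuts [75, 89, 131, 172, 210]
  PtaVI (GTAA, off=1): starts [36, 48, 90, 140, 153, 161, 197, 212, 219, 264, 270] → cuts [37, 49, 91, 141, 154, 162, 198, 213, 220, 265, 271]
  CdoVI (TTGTGG, off=6): starts [17, 28, 42, 60, 113, 179, 238, 276] → cuts [2, 23, 34, 48, 66, 119, 185, 244]
  SqiIX (AAAGCG, off=4): starts [76, 132, 226, 252, 258] → cuts [80, 136, 230, 256, 262]

All cut coordinates (distinct, sorted): [2, 23, 34, 37, 48, 49, 66, 75, 80, 89, 91, 119, 131, 136, 141, 154, 162, 172, 185, 198, 210, 213, 220, 230, 244, 256, 262, 265, 271]

Fragment lengths:
  2→23: 21 bp
  23→34: 11 bp
  34→37: 3 bp
  37→48: 11 bp
  48→49: 1 bp
  49→66: 17 bp
  66→75: 9 bp
  75→80: 5 bp
  80→89: 9 bp
  89→91: 2 bp
  91→119: 28 bp
  119→131: 12 bp
  131→136: 5 bp
  136→141: 5 bp
  141→154: 13 bp
  154→162: 8 bp
  162→172: 10 bp
  172→185: 13 bp
  185→198: 13 bp
  198→210: 12 bp
  210→213: 3 bp
  213→220: 7 bp
  220→230: 10 bp
  230→244: 14 bp
  244→256: 12 bp
  256→262: 6 bp
  262→265: 3 bp
  265→271: 6 bp
  271→2 (wrap): 280-271+2 = 11 bp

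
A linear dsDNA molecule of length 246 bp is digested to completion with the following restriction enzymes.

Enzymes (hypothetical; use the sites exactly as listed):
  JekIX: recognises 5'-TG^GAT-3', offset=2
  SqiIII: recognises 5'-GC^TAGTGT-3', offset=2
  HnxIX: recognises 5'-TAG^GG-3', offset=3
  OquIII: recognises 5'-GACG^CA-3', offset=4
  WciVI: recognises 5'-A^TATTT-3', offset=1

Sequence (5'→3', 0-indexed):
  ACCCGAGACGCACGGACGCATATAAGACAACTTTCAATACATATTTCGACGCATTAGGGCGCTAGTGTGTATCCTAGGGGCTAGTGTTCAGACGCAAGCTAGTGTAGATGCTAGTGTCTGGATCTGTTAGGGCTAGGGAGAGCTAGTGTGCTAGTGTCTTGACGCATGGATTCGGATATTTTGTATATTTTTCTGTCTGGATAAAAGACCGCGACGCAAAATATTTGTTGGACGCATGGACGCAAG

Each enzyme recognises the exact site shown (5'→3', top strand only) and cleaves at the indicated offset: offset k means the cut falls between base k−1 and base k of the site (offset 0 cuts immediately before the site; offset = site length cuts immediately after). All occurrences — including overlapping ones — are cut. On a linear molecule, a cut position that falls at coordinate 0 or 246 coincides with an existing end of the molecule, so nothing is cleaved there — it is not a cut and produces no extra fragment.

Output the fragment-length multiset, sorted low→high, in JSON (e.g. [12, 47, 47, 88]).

[4,4,4,5,5,5,6,6,7,8,8,8,8,9,9,10,10,10,12,13,13,13,14,15,17,23]

Site scan:
  JekIX TGGAT/2: at [118, 166, 197] ⇒ [120, 168, 199]
  SqiIII GCTAGTGT/2: at [60, 79, 97, 109, 141, 149] ⇒ [62, 81, 99, 111, 143, 151]
  HnxIX TAGGG/3: at [54, 74, 127, 133] ⇒ [57, 77, 130, 136]
  OquIII GACGCA/4: at [6, 14, 47, 90, 160, 212, 230, 238] ⇒ [10, 18, 51, 94, 164, 216, 234, 242]
  WciVI ATATTT/1: at [40, 175, 184, 220] ⇒ [41, 176, 185, 221]

All cut coordinates (distinct, sorted): [10, 18, 41, 51, 57, 62, 77, 81, 94, 99, 111, 120, 130, 136, 143, 151, 164, 168, 176, 185, 199, 216, 221, 234, 242]

Fragment lengths:
  [0,10): 10 bp
  [10,18): 8 bp
  [18,41): 23 bp
  [41,51): 10 bp
  [51,57): 6 bp
  [57,62): 5 bp
  [62,77): 15 bp
  [77,81): 4 bp
  [81,94): 13 bp
  [94,99): 5 bp
  [99,111): 12 bp
  [111,120): 9 bp
  [120,130): 10 bp
  [130,136): 6 bp
  [136,143): 7 bp
  [143,151): 8 bp
  [151,164): 13 bp
  [164,168): 4 bp
  [168,176): 8 bp
  [176,185): 9 bp
  [185,199): 14 bp
  [199,216): 17 bp
  [216,221): 5 bp
  [221,234): 13 bp
  [234,242): 8 bp
  [242,246): 4 bp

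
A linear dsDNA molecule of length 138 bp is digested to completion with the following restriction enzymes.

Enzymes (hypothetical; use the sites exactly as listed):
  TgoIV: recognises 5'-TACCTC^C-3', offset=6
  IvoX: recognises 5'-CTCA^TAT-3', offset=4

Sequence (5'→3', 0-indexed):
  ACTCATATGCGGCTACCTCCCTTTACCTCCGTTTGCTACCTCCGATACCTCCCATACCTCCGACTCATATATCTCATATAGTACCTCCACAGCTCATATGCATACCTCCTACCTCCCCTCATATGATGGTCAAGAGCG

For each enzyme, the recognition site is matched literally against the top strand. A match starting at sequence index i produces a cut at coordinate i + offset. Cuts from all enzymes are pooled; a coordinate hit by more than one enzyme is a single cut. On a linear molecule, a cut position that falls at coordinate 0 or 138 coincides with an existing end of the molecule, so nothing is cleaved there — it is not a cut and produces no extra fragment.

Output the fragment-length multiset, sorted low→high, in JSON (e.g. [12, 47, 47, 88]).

Site scan:
  TgoIV TACCTCC/6: at [13, 23, 36, 45, 54, 81, 102, 109] ⇒ [19, 29, 42, 51, 60, 87, 108, 115]
  IvoX CTCATAT/4: at [1, 63, 72, 92, 117] ⇒ [5, 67, 76, 96, 121]

All cut coordinates (distinct, sorted): [5, 19, 29, 42, 51, 60, 67, 76, 87, 96, 108, 115, 121]

Fragments:
  [0,5): 5 bp
  [5,19): 14 bp
  [19,29): 10 bp
  [29,42): 13 bp
  [42,51): 9 bp
  [51,60): 9 bp
  [60,67): 7 bp
  [67,76): 9 bp
  [76,87): 11 bp
  [87,96): 9 bp
  [96,108): 12 bp
  [108,115): 7 bp
  [115,121): 6 bp
  [121,138): 17 bp

[5,6,7,7,9,9,9,9,10,11,12,13,14,17]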